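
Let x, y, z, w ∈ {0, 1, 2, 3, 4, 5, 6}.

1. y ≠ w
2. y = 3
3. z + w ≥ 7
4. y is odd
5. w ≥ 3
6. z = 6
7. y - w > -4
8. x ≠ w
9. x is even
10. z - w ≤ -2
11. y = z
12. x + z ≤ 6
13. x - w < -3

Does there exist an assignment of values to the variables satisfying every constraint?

Constraint 2 fixes y = 3 and constraint 6 fixes z = 6, but constraint 11 requires y = z. Since 3 ≠ 6, contradiction.

Unsatisfiable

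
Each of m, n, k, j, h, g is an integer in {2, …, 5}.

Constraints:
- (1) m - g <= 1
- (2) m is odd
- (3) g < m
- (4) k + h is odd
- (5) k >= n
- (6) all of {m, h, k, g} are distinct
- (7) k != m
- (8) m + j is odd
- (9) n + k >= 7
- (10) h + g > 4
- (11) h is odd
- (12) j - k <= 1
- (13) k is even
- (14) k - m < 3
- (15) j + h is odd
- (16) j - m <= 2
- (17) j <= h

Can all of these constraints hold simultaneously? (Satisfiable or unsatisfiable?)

Satisfiable

One satisfying assignment is m = 3, n = 3, k = 4, j = 4, h = 5, g = 2.
For the less obvious constraints — constraint 1: m - g = 1; constraint 9: n + k = 7; constraint 10: h + g = 7 — and the others hold by inspection.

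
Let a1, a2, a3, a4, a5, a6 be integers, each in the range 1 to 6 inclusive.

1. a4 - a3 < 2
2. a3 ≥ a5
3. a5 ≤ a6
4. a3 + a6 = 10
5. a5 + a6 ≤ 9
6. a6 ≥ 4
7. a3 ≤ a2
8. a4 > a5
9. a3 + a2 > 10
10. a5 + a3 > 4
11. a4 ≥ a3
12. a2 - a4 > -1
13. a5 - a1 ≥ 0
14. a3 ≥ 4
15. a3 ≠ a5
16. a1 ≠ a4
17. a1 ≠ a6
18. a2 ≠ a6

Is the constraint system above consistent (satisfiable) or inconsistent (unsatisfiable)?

Setting (a1, a2, a3, a4, a5, a6) = (2, 6, 5, 5, 2, 5) satisfies everything: constraint 1: a4 - a3 = 0; constraint 4: a3 + a6 = 10, and the others follow.

Satisfiable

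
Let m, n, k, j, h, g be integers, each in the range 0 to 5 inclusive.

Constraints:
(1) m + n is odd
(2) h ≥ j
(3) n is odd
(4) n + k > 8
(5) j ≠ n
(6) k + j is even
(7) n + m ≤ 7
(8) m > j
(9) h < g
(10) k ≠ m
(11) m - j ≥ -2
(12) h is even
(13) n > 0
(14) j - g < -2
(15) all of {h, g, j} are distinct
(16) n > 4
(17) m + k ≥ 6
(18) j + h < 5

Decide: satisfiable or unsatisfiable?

One satisfying assignment is m = 2, n = 5, k = 5, j = 1, h = 2, g = 5.
For the less obvious constraints — constraint 4: n + k = 10; constraint 7: n + m = 7; constraint 11: m - j = 1 — and the others hold by inspection.

Satisfiable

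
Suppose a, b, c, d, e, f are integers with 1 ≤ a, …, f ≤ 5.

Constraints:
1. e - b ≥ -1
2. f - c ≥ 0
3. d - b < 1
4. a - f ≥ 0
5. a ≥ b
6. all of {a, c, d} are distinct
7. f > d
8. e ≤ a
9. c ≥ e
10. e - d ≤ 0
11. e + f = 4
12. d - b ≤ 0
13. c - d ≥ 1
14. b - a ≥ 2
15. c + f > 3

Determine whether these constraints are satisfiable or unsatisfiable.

Constraints 1, 2, 4, 10, 13, and 14 give b − a ≥ 2, a − f ≥ 0, f − c ≥ 0, c − d ≥ 1, d − e ≥ 0, e − b ≥ -1.
Adding all 6 inequalities: the left sides telescope to 0, and the right sides sum to 2 + 0 + 0 + 1 + 0 + (-1) = 2. So 0 ≥ 2, which is false.

Unsatisfiable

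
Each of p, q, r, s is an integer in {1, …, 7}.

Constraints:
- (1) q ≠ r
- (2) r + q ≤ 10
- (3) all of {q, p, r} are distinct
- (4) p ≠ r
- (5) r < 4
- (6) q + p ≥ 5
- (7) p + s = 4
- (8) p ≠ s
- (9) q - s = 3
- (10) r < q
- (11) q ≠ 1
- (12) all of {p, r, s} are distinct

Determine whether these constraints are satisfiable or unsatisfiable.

Satisfiable

The assignment p = 1, q = 6, r = 2, s = 3 works:
  constraint 2 holds since r + q = 8.
  constraint 6 holds since q + p = 7.
  constraint 7 holds since p + s = 4.
The rest check out directly.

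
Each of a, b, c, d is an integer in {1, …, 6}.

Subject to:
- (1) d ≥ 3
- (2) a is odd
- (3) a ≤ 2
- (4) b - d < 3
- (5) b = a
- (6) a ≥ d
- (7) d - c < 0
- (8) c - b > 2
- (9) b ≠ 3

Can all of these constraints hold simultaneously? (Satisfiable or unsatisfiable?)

From constraints 1 and 6: a ≥ d and d ≥ 3, so a ≥ 3. From constraint 3: a ≤ 2. But 2 < 3, so no value of a works.

Unsatisfiable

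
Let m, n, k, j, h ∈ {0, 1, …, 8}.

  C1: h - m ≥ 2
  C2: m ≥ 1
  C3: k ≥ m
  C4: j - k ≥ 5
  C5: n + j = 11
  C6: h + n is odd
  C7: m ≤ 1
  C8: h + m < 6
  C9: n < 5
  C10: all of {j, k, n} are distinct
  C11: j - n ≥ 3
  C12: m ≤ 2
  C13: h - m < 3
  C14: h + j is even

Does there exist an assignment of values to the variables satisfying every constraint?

Satisfiable

The assignment m = 1, n = 4, k = 2, j = 7, h = 3 works:
  constraint 1 holds since h - m = 2.
  constraint 4 holds since j - k = 5.
The rest check out directly.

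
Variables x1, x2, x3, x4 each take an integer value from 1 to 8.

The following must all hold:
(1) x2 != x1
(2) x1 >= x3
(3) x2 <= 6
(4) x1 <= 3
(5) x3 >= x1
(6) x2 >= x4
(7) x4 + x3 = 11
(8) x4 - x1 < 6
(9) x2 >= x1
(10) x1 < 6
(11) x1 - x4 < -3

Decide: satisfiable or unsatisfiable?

From constraints 3 and 6: x4 ≤ x2 ≤ 6. From constraints 2 and 4: x3 ≤ x1 ≤ 3. Hence x4 + x3 ≤ 9. But constraint 7 requires x4 + x3 = 11, and 11 > 9. Contradiction.

Unsatisfiable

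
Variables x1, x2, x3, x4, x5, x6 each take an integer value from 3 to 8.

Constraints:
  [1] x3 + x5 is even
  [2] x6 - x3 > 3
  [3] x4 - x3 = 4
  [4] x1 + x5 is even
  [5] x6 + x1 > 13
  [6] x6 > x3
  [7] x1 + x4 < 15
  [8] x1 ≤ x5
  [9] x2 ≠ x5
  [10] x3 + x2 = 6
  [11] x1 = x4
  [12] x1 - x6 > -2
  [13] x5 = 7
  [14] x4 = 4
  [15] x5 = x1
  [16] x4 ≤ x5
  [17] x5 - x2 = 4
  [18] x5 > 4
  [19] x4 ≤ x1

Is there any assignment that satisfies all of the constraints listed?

Unsatisfiable

Constraint 13 fixes x5 = 7 and constraint 14 fixes x4 = 4. Constraints 11 and 15 give x5 = x1 = x4, so x5 = x4. But 7 ≠ 4 — contradiction.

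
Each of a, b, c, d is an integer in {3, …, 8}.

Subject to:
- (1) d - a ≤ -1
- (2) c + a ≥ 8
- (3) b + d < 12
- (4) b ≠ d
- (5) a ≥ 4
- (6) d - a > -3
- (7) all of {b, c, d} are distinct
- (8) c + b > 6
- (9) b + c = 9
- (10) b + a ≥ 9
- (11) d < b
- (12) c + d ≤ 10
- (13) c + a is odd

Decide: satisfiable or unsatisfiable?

The assignment a = 6, b = 6, c = 3, d = 4 works:
  constraint 1 holds since d - a = -2.
  constraint 2 holds since c + a = 9.
  constraint 3 holds since b + d = 10.
The rest check out directly.

Satisfiable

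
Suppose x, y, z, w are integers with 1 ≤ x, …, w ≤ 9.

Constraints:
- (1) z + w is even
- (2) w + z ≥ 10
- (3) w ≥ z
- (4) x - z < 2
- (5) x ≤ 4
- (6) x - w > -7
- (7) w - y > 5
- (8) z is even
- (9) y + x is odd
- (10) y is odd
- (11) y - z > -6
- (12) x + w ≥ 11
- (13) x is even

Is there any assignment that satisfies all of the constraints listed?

Satisfiable

Setting (x, y, z, w) = (4, 1, 4, 8) satisfies everything: constraint 2: w + z = 12; constraint 4: x - z = 0, and the others follow.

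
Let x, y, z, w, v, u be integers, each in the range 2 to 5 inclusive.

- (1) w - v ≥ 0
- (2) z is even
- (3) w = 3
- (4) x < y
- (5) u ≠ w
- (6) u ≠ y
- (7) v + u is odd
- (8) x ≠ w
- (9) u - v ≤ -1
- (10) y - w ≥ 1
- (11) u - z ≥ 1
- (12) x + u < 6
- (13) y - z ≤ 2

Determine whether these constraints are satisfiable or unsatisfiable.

Unsatisfiable

Constraints 1, 9, 10, 11, and 13 give y − w ≥ 1, w − v ≥ 0, v − u ≥ 1, u − z ≥ 1, z − y ≥ -2.
Adding all 5 inequalities: the left sides telescope to 0, and the right sides sum to 1 + 0 + 1 + 1 + (-2) = 1. So 0 ≥ 1, which is false.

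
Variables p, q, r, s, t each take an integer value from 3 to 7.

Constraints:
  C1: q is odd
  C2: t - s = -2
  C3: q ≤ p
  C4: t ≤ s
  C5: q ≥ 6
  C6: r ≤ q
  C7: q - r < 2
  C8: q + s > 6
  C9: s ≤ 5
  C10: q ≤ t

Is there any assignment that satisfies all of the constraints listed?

From constraints 5 and 10: t ≥ q and q ≥ 6, so t ≥ 6. From constraints 4 and 9: t ≤ s and s ≤ 5, so t ≤ 5. But 5 < 6, so no value of t works.

Unsatisfiable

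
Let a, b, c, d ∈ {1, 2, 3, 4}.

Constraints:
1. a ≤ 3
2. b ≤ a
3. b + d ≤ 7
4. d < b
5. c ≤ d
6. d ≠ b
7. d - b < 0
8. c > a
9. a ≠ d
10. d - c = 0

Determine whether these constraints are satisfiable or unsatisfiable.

Constraints 2, 4, 5, and 8 give c ≤ d, d < b, b ≤ a, a < c. Chaining: c ≤ d < b ≤ a < c, which forces c < c — impossible.

Unsatisfiable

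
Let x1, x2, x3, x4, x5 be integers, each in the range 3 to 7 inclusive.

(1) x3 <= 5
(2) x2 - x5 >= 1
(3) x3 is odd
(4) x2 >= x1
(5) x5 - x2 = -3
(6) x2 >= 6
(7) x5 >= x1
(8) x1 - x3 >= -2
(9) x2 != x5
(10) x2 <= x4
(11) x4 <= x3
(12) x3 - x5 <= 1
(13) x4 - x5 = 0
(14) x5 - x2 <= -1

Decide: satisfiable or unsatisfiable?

From constraints 6 and 10: x4 ≥ x2 and x2 ≥ 6, so x4 ≥ 6. From constraints 1 and 11: x4 ≤ x3 and x3 ≤ 5, so x4 ≤ 5. But 5 < 6, so no value of x4 works.

Unsatisfiable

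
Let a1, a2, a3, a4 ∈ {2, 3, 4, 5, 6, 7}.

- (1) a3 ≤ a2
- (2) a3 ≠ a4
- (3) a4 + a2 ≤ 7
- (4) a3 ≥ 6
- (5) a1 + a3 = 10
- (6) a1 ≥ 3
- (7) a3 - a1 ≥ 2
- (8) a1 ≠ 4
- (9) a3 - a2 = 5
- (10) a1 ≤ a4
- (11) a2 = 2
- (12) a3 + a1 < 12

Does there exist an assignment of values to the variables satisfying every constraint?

Unsatisfiable

From constraints 6 and 10: a4 ≥ a1 ≥ 3. From constraints 1 and 4: a2 ≥ a3 ≥ 6. Hence a4 + a2 ≥ 9. But constraint 3 requires a4 + a2 ≤ 7, and 7 < 9. Contradiction.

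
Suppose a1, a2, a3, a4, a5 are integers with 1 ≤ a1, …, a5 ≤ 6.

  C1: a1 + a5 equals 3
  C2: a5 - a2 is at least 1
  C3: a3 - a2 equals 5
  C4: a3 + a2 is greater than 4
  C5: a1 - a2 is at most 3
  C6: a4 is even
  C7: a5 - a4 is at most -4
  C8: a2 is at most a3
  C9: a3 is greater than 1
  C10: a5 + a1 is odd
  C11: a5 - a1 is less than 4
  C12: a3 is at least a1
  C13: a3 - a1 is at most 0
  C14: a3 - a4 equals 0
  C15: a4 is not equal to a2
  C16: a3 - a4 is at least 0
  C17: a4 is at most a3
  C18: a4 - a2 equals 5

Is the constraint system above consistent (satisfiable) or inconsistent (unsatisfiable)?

Unsatisfiable

Constraints 2, 5, 7, 13, and 16 give a2 − a1 ≥ -3, a1 − a3 ≥ 0, a3 − a4 ≥ 0, a4 − a5 ≥ 4, a5 − a2 ≥ 1.
Adding all 5 inequalities: the left sides telescope to 0, and the right sides sum to (-3) + 0 + 0 + 4 + 1 = 2. So 0 ≥ 2, which is false.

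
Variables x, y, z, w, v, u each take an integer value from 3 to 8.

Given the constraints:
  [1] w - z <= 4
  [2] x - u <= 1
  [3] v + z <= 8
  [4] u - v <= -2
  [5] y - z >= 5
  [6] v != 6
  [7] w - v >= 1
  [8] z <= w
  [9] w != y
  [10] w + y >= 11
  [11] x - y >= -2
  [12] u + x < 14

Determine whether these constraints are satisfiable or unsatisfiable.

Constraints 1, 2, 4, 5, 7, and 11 give z − w ≥ -4, w − v ≥ 1, v − u ≥ 2, u − x ≥ -1, x − y ≥ -2, y − z ≥ 5.
Adding all 6 inequalities: the left sides telescope to 0, and the right sides sum to (-4) + 1 + 2 + (-1) + (-2) + 5 = 1. So 0 ≥ 1, which is false.

Unsatisfiable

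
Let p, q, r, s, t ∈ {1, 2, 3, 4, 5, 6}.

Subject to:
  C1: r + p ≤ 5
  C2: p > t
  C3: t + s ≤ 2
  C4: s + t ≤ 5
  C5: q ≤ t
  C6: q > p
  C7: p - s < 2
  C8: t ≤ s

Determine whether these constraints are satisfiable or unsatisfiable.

Unsatisfiable

Constraints 2, 5, and 6 give q ≤ t, t < p, p < q. Chaining: q ≤ t < p < q, which forces q < q — impossible.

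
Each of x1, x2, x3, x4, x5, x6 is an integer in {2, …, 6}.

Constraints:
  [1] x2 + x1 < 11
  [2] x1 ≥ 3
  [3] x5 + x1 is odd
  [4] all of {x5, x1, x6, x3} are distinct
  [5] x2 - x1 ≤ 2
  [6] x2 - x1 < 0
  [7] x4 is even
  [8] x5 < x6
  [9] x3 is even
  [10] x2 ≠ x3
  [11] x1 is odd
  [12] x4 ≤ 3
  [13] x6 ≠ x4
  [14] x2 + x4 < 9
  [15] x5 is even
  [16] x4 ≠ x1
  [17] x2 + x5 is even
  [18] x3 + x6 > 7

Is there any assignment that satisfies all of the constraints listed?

One satisfying assignment is x1 = 5, x2 = 4, x3 = 2, x4 = 2, x5 = 4, x6 = 6.
For the less obvious constraints — constraint 1: x2 + x1 = 9; constraint 5: x2 - x1 = -1; constraint 6: x2 - x1 = -1 — and the others hold by inspection.

Satisfiable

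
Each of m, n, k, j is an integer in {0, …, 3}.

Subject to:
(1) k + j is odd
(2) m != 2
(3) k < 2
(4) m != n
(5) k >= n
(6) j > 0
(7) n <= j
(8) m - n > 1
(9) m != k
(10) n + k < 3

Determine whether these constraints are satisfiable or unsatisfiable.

Satisfiable

The assignment m = 3, n = 0, k = 0, j = 1 works:
  constraint 1 holds since k + j = 1 is odd.
  constraint 8 holds since m - n = 3.
  constraint 10 holds since n + k = 0.
The rest check out directly.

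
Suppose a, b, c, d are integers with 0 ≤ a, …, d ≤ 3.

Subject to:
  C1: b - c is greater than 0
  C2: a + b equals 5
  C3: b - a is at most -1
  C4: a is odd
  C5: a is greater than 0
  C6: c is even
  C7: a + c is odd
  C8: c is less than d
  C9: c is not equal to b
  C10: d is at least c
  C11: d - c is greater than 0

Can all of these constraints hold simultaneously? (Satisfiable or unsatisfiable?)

Try a = 3, b = 2, c = 0, d = 1.
Check constraint 1: b - c = 2; constraint 2: a + b = 5; constraint 3: b - a = -1. The remaining constraints are straightforward to verify.

Satisfiable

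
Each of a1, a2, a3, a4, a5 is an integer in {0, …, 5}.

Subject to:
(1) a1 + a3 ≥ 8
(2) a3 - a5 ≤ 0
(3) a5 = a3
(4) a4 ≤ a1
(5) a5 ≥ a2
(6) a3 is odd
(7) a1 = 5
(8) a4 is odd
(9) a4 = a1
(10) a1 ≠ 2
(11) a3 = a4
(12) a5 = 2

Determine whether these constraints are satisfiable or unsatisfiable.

Unsatisfiable

Constraint 12 fixes a5 = 2 and constraint 7 fixes a1 = 5. Constraints 3, 9, and 11 give a5 = a3 = a4 = a1, so a5 = a1. But 2 ≠ 5 — contradiction.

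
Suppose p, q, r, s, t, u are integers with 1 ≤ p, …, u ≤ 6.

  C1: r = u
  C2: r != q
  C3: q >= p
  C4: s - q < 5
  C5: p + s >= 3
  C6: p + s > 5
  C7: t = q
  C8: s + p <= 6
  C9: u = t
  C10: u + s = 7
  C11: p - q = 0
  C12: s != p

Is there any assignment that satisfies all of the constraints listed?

From constraints 1, 7, and 9, r = u = t = q, so r = q. But constraint 2 says r ≠ q. Contradiction.

Unsatisfiable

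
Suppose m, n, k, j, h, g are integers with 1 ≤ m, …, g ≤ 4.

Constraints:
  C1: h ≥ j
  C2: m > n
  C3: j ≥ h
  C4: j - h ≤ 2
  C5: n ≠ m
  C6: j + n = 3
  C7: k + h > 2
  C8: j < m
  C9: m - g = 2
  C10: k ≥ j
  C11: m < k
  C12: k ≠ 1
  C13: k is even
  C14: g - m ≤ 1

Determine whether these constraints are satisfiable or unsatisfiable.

Satisfiable

Take m = 3, n = 2, k = 4, j = 1, h = 1, g = 1. Then constraint 4: j - h = 0; constraint 6: j + n = 3, and every other listed constraint is also met.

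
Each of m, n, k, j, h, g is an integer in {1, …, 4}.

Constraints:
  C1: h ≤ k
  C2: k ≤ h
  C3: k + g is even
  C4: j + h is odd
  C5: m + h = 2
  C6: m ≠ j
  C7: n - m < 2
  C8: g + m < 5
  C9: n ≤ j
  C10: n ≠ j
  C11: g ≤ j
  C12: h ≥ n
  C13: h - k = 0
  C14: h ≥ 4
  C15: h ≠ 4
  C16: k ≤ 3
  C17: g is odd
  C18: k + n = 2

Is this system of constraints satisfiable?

Unsatisfiable

From constraints 1 and 14: k ≥ h and h ≥ 4, so k ≥ 4. From constraint 16: k ≤ 3. But 3 < 4, so no value of k works.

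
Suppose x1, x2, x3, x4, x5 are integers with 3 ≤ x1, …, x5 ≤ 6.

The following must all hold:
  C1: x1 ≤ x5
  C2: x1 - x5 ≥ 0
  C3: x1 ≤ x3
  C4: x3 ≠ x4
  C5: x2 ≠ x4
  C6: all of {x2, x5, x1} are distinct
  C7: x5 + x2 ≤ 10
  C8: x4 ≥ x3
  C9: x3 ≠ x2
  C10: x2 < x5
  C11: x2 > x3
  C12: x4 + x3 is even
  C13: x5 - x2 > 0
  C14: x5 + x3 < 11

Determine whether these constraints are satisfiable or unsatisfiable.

Constraints 2, 3, 11, and 13 give x2 < x5, x5 ≤ x1, x1 ≤ x3, x3 < x2. Chaining: x2 < x5 ≤ x1 ≤ x3 < x2, which forces x2 < x2 — impossible.

Unsatisfiable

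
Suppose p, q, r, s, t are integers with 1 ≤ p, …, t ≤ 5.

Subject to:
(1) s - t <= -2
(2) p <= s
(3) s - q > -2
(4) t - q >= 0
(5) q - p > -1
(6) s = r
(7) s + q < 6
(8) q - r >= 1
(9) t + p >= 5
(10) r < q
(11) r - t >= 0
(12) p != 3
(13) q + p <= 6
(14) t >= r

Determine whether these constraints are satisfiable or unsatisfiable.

Unsatisfiable

Constraints 4, 8, and 11 give q − r ≥ 1, r − t ≥ 0, t − q ≥ 0.
Adding all 3 inequalities: the left sides telescope to 0, and the right sides sum to 1 + 0 + 0 = 1. So 0 ≥ 1, which is false.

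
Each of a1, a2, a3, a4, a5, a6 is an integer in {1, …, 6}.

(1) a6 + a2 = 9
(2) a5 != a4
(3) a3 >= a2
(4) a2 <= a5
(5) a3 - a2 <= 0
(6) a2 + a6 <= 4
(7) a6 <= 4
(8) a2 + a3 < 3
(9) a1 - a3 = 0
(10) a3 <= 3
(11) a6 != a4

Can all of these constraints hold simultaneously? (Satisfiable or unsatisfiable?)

From constraint 7: a6 ≤ 4. From constraints 3 and 10: a2 ≤ a3 ≤ 3. Hence a6 + a2 ≤ 7. But constraint 1 requires a6 + a2 = 9, and 9 > 7. Contradiction.

Unsatisfiable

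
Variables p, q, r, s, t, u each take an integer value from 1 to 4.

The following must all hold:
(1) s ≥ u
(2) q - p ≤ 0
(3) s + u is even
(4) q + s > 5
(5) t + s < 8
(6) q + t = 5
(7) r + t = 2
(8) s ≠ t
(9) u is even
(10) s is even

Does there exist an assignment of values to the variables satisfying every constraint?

The assignment p = 4, q = 4, r = 1, s = 4, t = 1, u = 2 works:
  constraint 2 holds since q - p = 0.
  constraint 4 holds since q + s = 8.
  constraint 5 holds since t + s = 5.
The rest check out directly.

Satisfiable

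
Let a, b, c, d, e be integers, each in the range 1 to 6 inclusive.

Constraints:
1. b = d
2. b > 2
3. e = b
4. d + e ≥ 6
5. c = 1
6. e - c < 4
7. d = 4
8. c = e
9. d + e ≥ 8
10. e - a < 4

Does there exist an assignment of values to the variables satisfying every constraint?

Constraint 5 fixes c = 1 and constraint 7 fixes d = 4. Constraints 1, 3, and 8 give c = e = b = d, so c = d. But 1 ≠ 4 — contradiction.

Unsatisfiable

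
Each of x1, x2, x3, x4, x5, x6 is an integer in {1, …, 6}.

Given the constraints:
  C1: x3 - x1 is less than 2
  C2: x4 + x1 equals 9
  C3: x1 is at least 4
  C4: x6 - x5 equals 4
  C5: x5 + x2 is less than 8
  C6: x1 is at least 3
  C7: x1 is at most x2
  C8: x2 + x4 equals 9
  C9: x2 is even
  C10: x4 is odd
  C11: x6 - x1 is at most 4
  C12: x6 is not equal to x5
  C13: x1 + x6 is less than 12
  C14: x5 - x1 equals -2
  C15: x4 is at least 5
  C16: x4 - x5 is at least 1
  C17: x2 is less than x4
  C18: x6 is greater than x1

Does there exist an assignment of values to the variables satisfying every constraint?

One satisfying assignment is x1 = 4, x2 = 4, x3 = 3, x4 = 5, x5 = 2, x6 = 6.
For the less obvious constraints — constraint 1: x3 - x1 = -1; constraint 2: x4 + x1 = 9; constraint 4: x6 - x5 = 4 — and the others hold by inspection.

Satisfiable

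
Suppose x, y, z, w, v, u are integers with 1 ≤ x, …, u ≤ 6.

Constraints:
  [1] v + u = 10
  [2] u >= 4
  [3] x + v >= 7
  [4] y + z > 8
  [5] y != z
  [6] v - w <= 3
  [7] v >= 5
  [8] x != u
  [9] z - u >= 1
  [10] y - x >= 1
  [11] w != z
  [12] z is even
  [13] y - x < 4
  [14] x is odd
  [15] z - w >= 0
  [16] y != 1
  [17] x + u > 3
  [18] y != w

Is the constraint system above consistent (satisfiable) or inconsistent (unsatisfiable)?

Try x = 1, y = 4, z = 6, w = 5, v = 6, u = 4.
Check constraint 1: v + u = 10; constraint 3: x + v = 7. The remaining constraints are straightforward to verify.

Satisfiable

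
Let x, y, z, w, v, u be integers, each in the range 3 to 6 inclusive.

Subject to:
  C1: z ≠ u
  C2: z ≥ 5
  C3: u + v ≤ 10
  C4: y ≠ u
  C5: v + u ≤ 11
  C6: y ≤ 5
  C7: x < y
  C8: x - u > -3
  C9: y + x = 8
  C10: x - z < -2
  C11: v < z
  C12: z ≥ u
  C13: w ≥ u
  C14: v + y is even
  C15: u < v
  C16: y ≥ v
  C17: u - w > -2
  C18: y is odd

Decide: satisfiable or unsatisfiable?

Satisfiable

Try x = 3, y = 5, z = 6, w = 3, v = 5, u = 3.
Check constraint 3: u + v = 8; constraint 5: v + u = 8. The remaining constraints are straightforward to verify.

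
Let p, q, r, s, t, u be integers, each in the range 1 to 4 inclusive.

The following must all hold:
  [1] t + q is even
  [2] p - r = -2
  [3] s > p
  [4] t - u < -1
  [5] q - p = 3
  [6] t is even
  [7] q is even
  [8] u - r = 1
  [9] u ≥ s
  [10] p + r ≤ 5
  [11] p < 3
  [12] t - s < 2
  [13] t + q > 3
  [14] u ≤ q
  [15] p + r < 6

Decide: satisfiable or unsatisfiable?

Satisfiable

One satisfying assignment is p = 1, q = 4, r = 3, s = 3, t = 2, u = 4.
For the less obvious constraints — constraint 2: p - r = -2; constraint 4: t - u = -2 — and the others hold by inspection.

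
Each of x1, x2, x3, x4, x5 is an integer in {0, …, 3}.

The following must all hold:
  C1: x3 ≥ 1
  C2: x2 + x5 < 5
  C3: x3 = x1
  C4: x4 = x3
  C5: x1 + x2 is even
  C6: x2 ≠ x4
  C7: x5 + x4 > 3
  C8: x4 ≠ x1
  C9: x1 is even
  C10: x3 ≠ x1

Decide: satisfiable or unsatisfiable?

Unsatisfiable

From constraints 3 and 4, x4 = x3 = x1, so x4 = x1. But constraint 8 says x4 ≠ x1. Contradiction.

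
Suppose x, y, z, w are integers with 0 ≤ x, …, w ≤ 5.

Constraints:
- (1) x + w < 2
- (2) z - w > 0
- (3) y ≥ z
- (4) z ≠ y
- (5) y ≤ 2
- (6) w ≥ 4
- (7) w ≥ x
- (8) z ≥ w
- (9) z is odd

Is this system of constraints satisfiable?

Unsatisfiable

From constraints 6 and 8: z ≥ w and w ≥ 4, so z ≥ 4. From constraints 3 and 5: z ≤ y and y ≤ 2, so z ≤ 2. But 2 < 4, so no value of z works.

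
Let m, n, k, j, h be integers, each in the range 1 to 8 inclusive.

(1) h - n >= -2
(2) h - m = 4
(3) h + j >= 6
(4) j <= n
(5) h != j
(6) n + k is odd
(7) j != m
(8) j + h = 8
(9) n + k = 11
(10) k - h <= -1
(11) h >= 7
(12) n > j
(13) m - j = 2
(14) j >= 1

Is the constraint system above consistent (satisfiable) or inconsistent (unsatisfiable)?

The assignment m = 3, n = 6, k = 5, j = 1, h = 7 works:
  constraint 1 holds since h - n = 1.
  constraint 2 holds since h - m = 4.
The rest check out directly.

Satisfiable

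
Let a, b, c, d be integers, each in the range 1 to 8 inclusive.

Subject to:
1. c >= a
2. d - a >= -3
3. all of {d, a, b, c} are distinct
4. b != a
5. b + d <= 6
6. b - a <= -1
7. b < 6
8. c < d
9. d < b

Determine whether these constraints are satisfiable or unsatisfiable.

Unsatisfiable

Constraints 1, 6, 8, and 9 give d < b, b < a, a ≤ c, c < d. Chaining: d < b < a ≤ c < d, which forces d < d — impossible.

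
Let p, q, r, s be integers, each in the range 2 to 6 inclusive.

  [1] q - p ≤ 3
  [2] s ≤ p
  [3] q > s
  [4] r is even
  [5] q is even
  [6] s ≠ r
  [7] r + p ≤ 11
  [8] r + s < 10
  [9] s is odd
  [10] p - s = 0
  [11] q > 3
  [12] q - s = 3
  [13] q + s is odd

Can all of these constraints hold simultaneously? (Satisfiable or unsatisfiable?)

Satisfiable

Try p = 3, q = 6, r = 6, s = 3.
Check constraint 1: q - p = 3; constraint 7: r + p = 9. The remaining constraints are straightforward to verify.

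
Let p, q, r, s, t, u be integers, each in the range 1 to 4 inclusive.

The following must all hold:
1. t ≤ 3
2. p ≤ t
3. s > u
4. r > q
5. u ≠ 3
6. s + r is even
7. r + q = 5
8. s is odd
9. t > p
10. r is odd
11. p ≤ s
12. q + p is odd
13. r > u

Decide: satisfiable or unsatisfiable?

Satisfiable

One satisfying assignment is p = 1, q = 2, r = 3, s = 3, t = 3, u = 2.
For the less obvious constraints — constraint 6: s + r = 6 is even; constraint 7: r + q = 5 — and the others hold by inspection.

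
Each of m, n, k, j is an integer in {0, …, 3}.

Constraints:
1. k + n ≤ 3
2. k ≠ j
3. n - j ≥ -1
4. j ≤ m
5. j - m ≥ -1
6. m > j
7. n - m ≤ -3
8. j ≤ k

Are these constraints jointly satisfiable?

Unsatisfiable

Constraints 3, 5, and 7 give n − j ≥ -1, j − m ≥ -1, m − n ≥ 3.
Adding all 3 inequalities: the left sides telescope to 0, and the right sides sum to (-1) + (-1) + 3 = 1. So 0 ≥ 1, which is false.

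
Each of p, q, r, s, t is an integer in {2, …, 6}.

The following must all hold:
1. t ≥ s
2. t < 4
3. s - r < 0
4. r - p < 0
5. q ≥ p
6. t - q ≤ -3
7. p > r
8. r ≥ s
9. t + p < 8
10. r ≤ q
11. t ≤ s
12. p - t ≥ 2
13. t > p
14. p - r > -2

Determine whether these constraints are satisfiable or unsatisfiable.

Constraints 3, 4, 11, and 13 give p < t, t ≤ s, s < r, r < p. Chaining: p < t ≤ s < r < p, which forces p < p — impossible.

Unsatisfiable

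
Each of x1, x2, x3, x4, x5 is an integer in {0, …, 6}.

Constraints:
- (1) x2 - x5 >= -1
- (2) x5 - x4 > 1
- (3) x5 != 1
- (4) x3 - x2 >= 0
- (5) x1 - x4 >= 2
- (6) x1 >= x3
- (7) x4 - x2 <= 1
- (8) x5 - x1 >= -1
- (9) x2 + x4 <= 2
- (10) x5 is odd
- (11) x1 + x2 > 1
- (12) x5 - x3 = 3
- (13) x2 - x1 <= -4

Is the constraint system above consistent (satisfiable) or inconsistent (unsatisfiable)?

Unsatisfiable

Constraints 1, 8, and 13 give x1 − x2 ≥ 4, x2 − x5 ≥ -1, x5 − x1 ≥ -1.
Adding all 3 inequalities: the left sides telescope to 0, and the right sides sum to 4 + (-1) + (-1) = 2. So 0 ≥ 2, which is false.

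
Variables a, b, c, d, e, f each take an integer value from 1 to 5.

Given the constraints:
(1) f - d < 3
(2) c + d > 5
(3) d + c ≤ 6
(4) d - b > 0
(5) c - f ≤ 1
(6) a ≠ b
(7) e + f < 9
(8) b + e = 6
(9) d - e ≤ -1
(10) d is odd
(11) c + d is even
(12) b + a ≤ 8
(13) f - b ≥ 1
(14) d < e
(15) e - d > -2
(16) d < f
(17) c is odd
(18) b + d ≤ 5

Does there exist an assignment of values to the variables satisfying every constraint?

Satisfiable

Try a = 5, b = 2, c = 3, d = 3, e = 4, f = 4.
Check constraint 1: f - d = 1; constraint 2: c + d = 6. The remaining constraints are straightforward to verify.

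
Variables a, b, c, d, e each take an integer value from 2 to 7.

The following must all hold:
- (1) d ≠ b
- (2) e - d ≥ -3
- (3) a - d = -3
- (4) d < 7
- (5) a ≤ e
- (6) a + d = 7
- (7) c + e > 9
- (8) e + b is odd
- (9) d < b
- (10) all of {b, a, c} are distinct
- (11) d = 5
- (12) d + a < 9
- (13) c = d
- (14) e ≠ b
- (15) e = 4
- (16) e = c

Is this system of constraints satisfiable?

Constraint 15 fixes e = 4 and constraint 11 fixes d = 5. Constraints 13 and 16 give e = c = d, so e = d. But 4 ≠ 5 — contradiction.

Unsatisfiable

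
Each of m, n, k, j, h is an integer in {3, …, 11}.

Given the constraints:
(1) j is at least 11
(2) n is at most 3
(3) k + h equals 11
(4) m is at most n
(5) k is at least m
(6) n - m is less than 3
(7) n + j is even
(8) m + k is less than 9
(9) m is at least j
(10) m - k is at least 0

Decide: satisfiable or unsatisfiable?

From constraints 1 and 9: m ≥ j and j ≥ 11, so m ≥ 11. From constraints 2 and 4: m ≤ n and n ≤ 3, so m ≤ 3. But 3 < 11, so no value of m works.

Unsatisfiable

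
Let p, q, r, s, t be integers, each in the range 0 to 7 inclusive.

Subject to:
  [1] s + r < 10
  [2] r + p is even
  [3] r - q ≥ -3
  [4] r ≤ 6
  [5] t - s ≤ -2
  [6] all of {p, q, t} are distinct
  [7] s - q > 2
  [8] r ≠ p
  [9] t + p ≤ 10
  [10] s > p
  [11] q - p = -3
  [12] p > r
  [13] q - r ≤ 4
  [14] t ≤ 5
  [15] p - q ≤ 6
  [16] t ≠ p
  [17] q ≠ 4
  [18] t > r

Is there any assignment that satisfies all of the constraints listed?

Setting (p, q, r, s, t) = (6, 3, 2, 7, 4) satisfies everything: constraint 1: s + r = 9; constraint 3: r - q = -1; constraint 5: t - s = -3, and the others follow.

Satisfiable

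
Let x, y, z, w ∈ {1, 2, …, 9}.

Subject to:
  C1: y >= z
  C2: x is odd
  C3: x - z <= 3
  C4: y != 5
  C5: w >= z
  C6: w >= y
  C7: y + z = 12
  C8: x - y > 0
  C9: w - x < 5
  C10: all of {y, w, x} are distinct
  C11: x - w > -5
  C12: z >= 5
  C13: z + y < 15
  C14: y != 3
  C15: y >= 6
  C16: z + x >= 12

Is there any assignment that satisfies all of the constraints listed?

One satisfying assignment is x = 7, y = 6, z = 6, w = 9.
For the less obvious constraints — constraint 3: x - z = 1; constraint 7: y + z = 12 — and the others hold by inspection.

Satisfiable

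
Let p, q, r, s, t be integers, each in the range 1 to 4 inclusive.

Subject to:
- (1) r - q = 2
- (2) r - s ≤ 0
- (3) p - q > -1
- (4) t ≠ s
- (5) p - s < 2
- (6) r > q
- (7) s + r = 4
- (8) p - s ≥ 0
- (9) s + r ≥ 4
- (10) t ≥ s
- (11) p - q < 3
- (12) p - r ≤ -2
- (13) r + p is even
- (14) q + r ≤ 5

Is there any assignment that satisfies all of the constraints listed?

Unsatisfiable

Constraints 2, 8, and 12 give p − s ≥ 0, s − r ≥ 0, r − p ≥ 2.
Adding all 3 inequalities: the left sides telescope to 0, and the right sides sum to 0 + 0 + 2 = 2. So 0 ≥ 2, which is false.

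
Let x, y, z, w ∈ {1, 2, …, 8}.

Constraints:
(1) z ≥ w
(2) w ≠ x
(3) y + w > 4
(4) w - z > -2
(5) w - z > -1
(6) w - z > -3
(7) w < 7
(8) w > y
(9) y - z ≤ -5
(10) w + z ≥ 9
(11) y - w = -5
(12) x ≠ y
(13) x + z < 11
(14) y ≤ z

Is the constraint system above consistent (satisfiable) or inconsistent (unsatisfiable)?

One satisfying assignment is x = 3, y = 1, z = 6, w = 6.
For the less obvious constraints — constraint 3: y + w = 7; constraint 4: w - z = 0 — and the others hold by inspection.

Satisfiable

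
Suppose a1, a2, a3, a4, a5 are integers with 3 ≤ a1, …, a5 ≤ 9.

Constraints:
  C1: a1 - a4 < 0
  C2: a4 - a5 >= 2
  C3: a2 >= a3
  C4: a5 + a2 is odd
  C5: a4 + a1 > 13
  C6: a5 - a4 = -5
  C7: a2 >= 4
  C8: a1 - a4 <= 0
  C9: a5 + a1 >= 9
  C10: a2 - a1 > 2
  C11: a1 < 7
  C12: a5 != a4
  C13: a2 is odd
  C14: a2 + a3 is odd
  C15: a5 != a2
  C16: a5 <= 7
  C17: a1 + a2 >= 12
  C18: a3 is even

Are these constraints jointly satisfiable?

Try a1 = 6, a2 = 9, a3 = 6, a4 = 9, a5 = 4.
Check constraint 1: a1 - a4 = -3; constraint 2: a4 - a5 = 5; constraint 5: a4 + a1 = 15. The remaining constraints are straightforward to verify.

Satisfiable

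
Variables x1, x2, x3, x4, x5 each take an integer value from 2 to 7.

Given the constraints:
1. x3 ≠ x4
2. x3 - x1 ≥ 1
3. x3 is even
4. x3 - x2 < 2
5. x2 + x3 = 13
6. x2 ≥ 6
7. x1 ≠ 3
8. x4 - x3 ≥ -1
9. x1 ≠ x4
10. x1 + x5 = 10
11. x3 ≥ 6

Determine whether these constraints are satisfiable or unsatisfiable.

Satisfiable

The assignment x1 = 5, x2 = 7, x3 = 6, x4 = 7, x5 = 5 works:
  constraint 2 holds since x3 - x1 = 1.
  constraint 4 holds since x3 - x2 = -1.
  constraint 5 holds since x2 + x3 = 13.
The rest check out directly.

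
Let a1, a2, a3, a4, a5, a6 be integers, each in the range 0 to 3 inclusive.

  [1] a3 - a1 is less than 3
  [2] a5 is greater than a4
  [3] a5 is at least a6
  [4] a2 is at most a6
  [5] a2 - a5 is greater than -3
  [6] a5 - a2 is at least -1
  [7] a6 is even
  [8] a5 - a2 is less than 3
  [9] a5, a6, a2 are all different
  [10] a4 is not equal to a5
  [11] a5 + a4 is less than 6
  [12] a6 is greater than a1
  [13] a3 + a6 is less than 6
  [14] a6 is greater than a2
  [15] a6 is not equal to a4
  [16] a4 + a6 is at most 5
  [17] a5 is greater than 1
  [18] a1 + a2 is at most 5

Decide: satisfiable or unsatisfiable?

The assignment a1 = 1, a2 = 1, a3 = 2, a4 = 1, a5 = 3, a6 = 2 works:
  constraint 1 holds since a3 - a1 = 1.
  constraint 5 holds since a2 - a5 = -2.
The rest check out directly.

Satisfiable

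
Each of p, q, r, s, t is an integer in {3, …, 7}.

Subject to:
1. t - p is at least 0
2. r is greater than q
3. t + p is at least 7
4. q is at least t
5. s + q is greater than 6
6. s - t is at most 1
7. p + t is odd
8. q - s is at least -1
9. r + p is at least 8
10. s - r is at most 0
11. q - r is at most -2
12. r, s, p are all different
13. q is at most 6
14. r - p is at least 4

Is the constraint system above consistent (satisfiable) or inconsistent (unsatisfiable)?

The assignment p = 3, q = 4, r = 7, s = 4, t = 4 works:
  constraint 1 holds since t - p = 1.
  constraint 3 holds since t + p = 7.
The rest check out directly.

Satisfiable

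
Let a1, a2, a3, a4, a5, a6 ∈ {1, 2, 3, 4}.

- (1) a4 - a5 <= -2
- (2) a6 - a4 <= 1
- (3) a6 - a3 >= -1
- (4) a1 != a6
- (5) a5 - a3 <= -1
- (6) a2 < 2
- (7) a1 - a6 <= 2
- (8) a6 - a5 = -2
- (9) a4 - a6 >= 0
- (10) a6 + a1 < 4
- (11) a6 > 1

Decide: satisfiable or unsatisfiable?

Unsatisfiable

Constraints 1, 2, 3, and 5 give a3 − a5 ≥ 1, a5 − a4 ≥ 2, a4 − a6 ≥ -1, a6 − a3 ≥ -1.
Adding all 4 inequalities: the left sides telescope to 0, and the right sides sum to 1 + 2 + (-1) + (-1) = 1. So 0 ≥ 1, which is false.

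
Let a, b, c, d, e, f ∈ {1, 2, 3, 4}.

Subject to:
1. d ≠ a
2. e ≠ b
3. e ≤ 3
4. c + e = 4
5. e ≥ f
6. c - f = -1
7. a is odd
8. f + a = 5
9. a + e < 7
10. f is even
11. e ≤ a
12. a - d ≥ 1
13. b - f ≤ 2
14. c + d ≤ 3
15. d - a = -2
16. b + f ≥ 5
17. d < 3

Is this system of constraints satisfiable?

Satisfiable

Setting (a, b, c, d, e, f) = (3, 4, 1, 1, 3, 2) satisfies everything: constraint 4: c + e = 4; constraint 6: c - f = -1, and the others follow.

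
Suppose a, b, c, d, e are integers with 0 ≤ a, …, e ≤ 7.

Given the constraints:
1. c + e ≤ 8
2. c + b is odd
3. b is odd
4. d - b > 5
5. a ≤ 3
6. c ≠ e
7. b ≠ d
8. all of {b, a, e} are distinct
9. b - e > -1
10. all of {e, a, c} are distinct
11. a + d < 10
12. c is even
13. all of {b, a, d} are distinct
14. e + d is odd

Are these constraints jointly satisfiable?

Try a = 2, b = 1, c = 6, d = 7, e = 0.
Check constraint 1: c + e = 6; constraint 4: d - b = 6; constraint 9: b - e = 1. The remaining constraints are straightforward to verify.

Satisfiable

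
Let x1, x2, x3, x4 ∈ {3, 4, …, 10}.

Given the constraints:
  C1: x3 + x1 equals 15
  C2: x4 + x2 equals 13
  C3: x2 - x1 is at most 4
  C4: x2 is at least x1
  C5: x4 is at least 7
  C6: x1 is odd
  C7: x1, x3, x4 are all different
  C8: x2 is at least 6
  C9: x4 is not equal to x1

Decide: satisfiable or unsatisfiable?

Try x1 = 5, x2 = 6, x3 = 10, x4 = 7.
Check constraint 1: x3 + x1 = 15; constraint 2: x4 + x2 = 13. The remaining constraints are straightforward to verify.

Satisfiable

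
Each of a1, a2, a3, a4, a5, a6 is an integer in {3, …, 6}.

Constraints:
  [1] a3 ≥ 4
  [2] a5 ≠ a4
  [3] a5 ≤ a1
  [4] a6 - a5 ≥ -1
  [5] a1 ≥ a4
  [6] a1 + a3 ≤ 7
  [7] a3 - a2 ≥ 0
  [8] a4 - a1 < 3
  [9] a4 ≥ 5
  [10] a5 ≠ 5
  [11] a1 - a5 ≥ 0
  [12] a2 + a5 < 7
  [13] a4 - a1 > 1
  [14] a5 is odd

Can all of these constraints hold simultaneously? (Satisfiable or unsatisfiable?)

From constraints 5 and 9: a1 ≥ a4 ≥ 5. From constraint 1: a3 ≥ 4. Hence a1 + a3 ≥ 9. But constraint 6 requires a1 + a3 ≤ 7, and 7 < 9. Contradiction.

Unsatisfiable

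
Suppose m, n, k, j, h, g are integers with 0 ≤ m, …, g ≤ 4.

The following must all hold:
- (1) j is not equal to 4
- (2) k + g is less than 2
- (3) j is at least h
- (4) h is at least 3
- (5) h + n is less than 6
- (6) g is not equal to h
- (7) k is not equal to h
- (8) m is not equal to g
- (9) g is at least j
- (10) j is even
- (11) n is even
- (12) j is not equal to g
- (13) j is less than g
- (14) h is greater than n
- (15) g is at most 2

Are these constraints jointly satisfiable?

Unsatisfiable

From constraints 3 and 4: j ≥ h and h ≥ 3, so j ≥ 3. From constraints 9 and 15: j ≤ g and g ≤ 2, so j ≤ 2. But 2 < 3, so no value of j works.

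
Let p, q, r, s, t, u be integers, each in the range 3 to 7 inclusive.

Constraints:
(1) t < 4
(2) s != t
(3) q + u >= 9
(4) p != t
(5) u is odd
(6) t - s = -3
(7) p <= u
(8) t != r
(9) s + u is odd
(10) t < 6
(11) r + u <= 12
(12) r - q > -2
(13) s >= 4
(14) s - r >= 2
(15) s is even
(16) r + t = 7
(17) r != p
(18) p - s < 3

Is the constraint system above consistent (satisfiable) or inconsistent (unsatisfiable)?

The assignment p = 6, q = 4, r = 4, s = 6, t = 3, u = 7 works:
  constraint 3 holds since q + u = 11.
  constraint 6 holds since t - s = -3.
The rest check out directly.

Satisfiable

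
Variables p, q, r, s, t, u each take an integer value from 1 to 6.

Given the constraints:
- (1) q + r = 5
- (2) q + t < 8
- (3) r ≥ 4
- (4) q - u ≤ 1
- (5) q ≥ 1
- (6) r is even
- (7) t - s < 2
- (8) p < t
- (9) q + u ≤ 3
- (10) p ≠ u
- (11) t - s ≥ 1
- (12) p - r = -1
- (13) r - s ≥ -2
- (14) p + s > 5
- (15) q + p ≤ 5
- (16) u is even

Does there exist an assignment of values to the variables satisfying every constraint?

Setting (p, q, r, s, t, u) = (3, 1, 4, 5, 6, 2) satisfies everything: constraint 1: q + r = 5; constraint 2: q + t = 7; constraint 4: q - u = -1, and the others follow.

Satisfiable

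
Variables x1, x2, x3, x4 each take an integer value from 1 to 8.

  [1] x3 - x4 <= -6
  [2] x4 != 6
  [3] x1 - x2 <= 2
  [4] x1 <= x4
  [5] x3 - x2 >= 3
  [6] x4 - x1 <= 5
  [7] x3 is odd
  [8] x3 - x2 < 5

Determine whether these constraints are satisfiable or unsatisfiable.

Constraints 1, 3, 5, and 6 give x1 − x4 ≥ -5, x4 − x3 ≥ 6, x3 − x2 ≥ 3, x2 − x1 ≥ -2.
Adding all 4 inequalities: the left sides telescope to 0, and the right sides sum to (-5) + 6 + 3 + (-2) = 2. So 0 ≥ 2, which is false.

Unsatisfiable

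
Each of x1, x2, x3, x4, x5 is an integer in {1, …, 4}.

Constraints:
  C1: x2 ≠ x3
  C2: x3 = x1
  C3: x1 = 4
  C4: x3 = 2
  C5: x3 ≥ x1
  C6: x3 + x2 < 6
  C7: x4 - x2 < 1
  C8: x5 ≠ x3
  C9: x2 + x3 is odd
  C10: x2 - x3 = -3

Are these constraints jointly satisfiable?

Constraint 4 fixes x3 = 2 and constraint 3 fixes x1 = 4, but constraint 2 requires x3 = x1. Since 2 ≠ 4, contradiction.

Unsatisfiable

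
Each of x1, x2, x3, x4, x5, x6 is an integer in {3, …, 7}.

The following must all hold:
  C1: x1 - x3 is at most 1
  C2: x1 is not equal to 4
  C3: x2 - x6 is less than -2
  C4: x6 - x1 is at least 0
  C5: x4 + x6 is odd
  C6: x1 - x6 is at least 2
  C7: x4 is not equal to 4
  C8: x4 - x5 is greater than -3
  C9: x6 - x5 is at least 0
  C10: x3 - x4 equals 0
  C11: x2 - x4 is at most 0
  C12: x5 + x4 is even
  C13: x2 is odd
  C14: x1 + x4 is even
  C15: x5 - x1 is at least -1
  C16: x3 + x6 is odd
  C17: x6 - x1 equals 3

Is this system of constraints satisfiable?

Unsatisfiable

Constraints 6, 9, and 15 give x5 − x1 ≥ -1, x1 − x6 ≥ 2, x6 − x5 ≥ 0.
Adding all 3 inequalities: the left sides telescope to 0, and the right sides sum to (-1) + 2 + 0 = 1. So 0 ≥ 1, which is false.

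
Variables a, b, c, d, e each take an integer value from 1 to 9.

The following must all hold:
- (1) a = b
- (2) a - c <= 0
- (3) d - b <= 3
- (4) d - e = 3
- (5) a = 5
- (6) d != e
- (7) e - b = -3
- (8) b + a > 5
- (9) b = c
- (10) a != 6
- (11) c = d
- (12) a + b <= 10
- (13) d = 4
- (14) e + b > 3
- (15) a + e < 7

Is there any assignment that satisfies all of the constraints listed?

Constraint 5 fixes a = 5 and constraint 13 fixes d = 4. Constraints 1, 9, and 11 give a = b = c = d, so a = d. But 5 ≠ 4 — contradiction.

Unsatisfiable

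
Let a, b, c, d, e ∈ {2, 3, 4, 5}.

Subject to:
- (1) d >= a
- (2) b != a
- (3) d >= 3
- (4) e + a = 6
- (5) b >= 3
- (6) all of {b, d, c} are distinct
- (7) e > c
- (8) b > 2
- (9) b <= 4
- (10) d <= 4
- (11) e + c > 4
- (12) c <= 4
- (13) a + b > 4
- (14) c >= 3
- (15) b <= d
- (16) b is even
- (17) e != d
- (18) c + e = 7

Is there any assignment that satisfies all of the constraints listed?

Constraints 3, 5, 9, 10, 12, and 14 confine each of b, d, c to the 2 values {3, 4}.
Constraint 6 requires all 3 of them to be distinct, but only 2 values are available — impossible by the pigeonhole principle.

Unsatisfiable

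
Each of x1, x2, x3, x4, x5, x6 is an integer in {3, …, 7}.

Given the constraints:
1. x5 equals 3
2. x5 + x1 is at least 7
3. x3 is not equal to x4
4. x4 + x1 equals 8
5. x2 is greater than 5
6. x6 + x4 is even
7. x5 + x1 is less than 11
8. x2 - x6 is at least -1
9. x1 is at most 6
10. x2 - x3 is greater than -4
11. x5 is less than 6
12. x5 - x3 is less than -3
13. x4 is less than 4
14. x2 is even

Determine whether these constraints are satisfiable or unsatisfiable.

Satisfiable

Try x1 = 5, x2 = 6, x3 = 7, x4 = 3, x5 = 3, x6 = 7.
Check constraint 2: x5 + x1 = 8; constraint 4: x4 + x1 = 8. The remaining constraints are straightforward to verify.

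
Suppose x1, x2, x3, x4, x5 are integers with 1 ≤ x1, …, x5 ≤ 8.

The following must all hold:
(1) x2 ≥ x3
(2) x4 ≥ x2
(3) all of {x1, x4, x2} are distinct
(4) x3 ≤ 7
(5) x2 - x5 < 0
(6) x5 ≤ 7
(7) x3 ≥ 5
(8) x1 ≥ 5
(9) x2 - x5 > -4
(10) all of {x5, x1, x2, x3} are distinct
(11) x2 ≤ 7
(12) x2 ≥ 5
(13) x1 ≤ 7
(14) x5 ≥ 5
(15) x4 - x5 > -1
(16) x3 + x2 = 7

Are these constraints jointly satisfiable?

Constraints 4, 6, 7, 8, 11, 12, 13, and 14 confine each of x5, x1, x2, x3 to the 3 values {5, …, 7}.
Constraint 10 requires all 4 of them to be distinct, but only 3 values are available — impossible by the pigeonhole principle.

Unsatisfiable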